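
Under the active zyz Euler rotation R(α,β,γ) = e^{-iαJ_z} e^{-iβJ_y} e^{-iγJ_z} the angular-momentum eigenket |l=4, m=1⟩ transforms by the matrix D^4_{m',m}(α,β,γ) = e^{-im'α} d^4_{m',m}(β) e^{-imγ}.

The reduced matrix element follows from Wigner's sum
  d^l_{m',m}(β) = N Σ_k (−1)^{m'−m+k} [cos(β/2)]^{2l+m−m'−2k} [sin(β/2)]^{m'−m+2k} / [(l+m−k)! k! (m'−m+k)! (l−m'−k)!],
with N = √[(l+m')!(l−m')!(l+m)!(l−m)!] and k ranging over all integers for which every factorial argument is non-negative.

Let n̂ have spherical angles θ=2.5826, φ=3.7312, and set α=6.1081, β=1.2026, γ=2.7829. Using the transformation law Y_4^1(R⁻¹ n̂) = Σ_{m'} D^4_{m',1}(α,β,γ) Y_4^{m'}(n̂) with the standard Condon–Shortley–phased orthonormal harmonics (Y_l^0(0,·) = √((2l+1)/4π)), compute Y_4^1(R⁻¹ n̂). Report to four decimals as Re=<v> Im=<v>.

Re=-0.0161 Im=0.0025

Need the full column D^4_{m',1} for m'=−4..4 at α=6.1081, β=1.2026, γ=2.7829.
cos(β/2)=0.824601, sin(β/2)=0.565715
d^4_{-4,1}: single k=5 term ⇒ +0.243116;  D = -0.229065+0.081454i
d^4_{-3,1}: k∈[4..5] ⇒ +0.626448 -0.176906 = +0.449541;  D = -0.443320+0.074531i
d^4_{-2,1}: k∈[3..5] ⇒ +0.976173 -0.689169 +0.064873 = +0.351877;  D = -0.351864-0.002999i
d^4_{-1,1}: k∈[2..5] ⇒ +1.006139 -1.420650 +0.334322 -0.010490 = -0.090679;  D = +0.089155+0.016556i
d^4_{0,1}: k∈[1..4] ⇒ +0.655872 -1.852159 +0.871738 -0.068382 = -0.392931;  D = +0.367923+0.137938i
d^4_{1,1}: k∈[0..3] ⇒ +0.213772 -1.509209 +1.420650 -0.222881 = -0.097668;  D = +0.084082+0.049693i
d^4_{2,1}: k∈[0..2] ⇒ -0.622215 +1.464260 -0.459446 = +0.382599;  D = -0.290432-0.249061i
d^4_{3,1}: k∈[0..1] ⇒ +0.798598 -0.626448 = +0.172151;  D = -0.109161-0.133115i
d^4_{4,1}: single k=0 term ⇒ -0.516542;  D = +0.252958+0.450364i
Y_4^{m'}(θ=2.5826,φ=3.7312) and Σ D·Y over m':
  (-0.2291+0.0815i)·(-0.0248-0.0247i)  (-0.4433+0.0745i)·(-0.0311-0.1552i)  (-0.3519-0.0030i)·(+0.1448-0.3506i)  (+0.0892+0.0166i)·(+0.3591-0.2402i)  (+0.3679+0.1379i)·(-0.0509+0.0000i)  (+0.0841+0.0497i)·(-0.3591-0.2402i)  (-0.2904-0.2491i)·(+0.1448+0.3506i)  (-0.1092-0.1331i)·(+0.0311-0.1552i)  (+0.2530+0.4504i)·(-0.0248+0.0247i)
Y_4^1(R⁻¹ n̂) = -0.016105+0.002490i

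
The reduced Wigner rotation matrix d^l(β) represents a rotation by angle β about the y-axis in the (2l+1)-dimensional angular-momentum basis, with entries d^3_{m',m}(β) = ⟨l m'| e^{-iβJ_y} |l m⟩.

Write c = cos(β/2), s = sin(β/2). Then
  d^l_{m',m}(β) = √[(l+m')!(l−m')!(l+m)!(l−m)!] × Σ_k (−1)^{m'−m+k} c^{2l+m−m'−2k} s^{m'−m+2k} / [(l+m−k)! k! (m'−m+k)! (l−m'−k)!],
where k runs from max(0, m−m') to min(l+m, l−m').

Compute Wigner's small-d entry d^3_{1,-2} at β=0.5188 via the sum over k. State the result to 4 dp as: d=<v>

d^3_{1,-2}(β=0.5188) via Wigner's sum:
c=cos(0.5188/2)=0.966544, s=sin(0.5188/2)=0.256501; N=√[24·2·1·120]=75.894664
Admissible k: 0..1 (factorial args all ≥0)
  k=0: (−1)^3·75.8947/(12)·0.9665^3·0.2565^3 = -0.096374
  k=1: (−1)^4·75.8947/(24)·0.9665^1·0.2565^5 = +0.003394
d^3_{1,-2}(0.5188) = -0.096374 +0.003394 = -0.092981

d=-0.0930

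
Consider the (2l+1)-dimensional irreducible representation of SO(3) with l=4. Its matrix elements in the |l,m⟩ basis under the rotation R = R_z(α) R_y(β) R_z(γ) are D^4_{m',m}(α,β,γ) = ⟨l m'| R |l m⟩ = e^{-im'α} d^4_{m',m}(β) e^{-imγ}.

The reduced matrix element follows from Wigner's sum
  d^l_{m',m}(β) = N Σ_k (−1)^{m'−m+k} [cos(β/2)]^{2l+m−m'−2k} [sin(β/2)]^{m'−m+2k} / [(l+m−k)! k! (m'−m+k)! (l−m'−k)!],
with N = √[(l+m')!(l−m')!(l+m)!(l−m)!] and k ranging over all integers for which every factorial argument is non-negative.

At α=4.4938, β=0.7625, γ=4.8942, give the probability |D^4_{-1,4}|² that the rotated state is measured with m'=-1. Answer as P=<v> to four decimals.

P=0.0018

D^4_{-1,4}(4.4938,0.7625,4.8942) = e^{-i·-1·4.4938}·d^4_{-1,4}(0.7625)·e^{-i·4·4.8942}. Compute d first:
With c≡cos(β/2)=0.928200 and s≡sin(β/2)=0.372081, N=[6·120·40320·1]^{1/2}=5387.986637
k∈{5} keeps every argument non-negative
  k=5: (−1)^0·5387.9866/(720)·0.9282^3·0.3721^5 = +0.042678
d^4_{-1,4}(0.7625) = +0.042678
|D^4_{-1,4}|² = |d^4_{-1,4}(β)|² = (+0.042678)² = 0.001821 (the z-rotation phases have unit modulus)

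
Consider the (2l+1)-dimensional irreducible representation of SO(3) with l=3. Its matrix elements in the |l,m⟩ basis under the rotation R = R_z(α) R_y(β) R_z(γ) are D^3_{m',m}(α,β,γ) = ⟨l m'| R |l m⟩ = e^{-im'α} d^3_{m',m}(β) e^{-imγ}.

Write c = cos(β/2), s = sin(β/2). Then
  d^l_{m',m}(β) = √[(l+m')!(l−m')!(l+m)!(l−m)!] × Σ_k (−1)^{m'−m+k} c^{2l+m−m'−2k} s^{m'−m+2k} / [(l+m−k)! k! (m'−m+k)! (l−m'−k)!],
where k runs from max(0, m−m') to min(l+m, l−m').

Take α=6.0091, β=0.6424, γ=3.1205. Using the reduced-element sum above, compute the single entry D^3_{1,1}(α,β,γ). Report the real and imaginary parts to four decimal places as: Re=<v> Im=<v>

First d^3_{1,1}(β=0.6424), then the phase factors e^{-i(1)α} and e^{-i(1)γ}:
With c≡cos(β/2)=0.948857 and s≡sin(β/2)=0.315705, N=[24·2·24·2]^{1/2}=48.000000
The bounds max(0,m−m')=0 and min(l+m,l−m')=2 give 3 terms
  k=0: (−1)^0·48.0000/(48)·0.9489^6·0.3157^0 = +0.729802
  k=1: (−1)^1·48.0000/(6)·0.9489^4·0.3157^2 = -0.646335
  k=2: (−1)^2·48.0000/(8)·0.9489^2·0.3157^4 = +0.053664
d^3_{1,1}(0.6424) = +0.729802 -0.646335 +0.053664 = +0.137131
Phases: e^{-i·(1)·6.0091}=+0.962673+0.270667i, e^{-i·(1)·3.1205}=-0.999778-0.021091i ⇒ D=-0.131200-0.039893i

Re=-0.1312 Im=-0.0399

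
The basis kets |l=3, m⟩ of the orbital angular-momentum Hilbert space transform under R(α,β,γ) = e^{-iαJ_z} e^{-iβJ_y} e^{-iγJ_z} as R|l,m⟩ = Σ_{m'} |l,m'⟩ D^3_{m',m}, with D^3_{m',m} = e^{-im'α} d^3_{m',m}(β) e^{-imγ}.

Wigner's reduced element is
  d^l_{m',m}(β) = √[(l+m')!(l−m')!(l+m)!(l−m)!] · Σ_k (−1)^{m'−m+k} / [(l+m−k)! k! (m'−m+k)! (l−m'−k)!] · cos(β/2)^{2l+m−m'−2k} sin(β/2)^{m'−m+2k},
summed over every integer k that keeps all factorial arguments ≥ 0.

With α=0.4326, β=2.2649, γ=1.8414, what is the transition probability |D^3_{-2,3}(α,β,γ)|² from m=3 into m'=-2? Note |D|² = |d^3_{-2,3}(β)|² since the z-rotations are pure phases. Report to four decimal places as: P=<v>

P=0.4004

Split into d^3_{-2,3}(β=2.2649) × two z-phases.
Half-angle: c=0.424443, s=0.905455. N=√(1·120·720·1)=293.938769
k∈{5} keeps every argument non-negative
  k=5: (−1)^0·293.9388/(120)·0.4244^1·0.9055^5 = +0.632745
d^3_{-2,3}(2.2649) = +0.632745
|D^3_{-2,3}|² = |d^3_{-2,3}(β)|² = (+0.632745)² = 0.400366 (the z-rotation phases have unit modulus)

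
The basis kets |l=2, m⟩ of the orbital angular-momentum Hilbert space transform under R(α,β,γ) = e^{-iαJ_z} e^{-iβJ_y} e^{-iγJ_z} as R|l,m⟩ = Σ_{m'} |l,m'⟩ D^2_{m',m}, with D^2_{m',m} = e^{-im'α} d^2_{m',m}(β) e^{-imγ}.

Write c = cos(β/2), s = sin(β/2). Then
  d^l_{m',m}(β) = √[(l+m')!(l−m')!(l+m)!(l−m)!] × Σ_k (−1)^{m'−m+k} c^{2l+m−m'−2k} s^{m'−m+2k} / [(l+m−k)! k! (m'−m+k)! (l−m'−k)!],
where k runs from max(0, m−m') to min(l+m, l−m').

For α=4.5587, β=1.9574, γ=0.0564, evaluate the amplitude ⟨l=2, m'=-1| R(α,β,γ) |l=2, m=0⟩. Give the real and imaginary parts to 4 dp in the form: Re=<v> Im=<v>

Re=0.0655 Im=0.4227

First d^2_{-1,0}(β=1.9574), then the phase factors e^{-i(-1)α} and e^{-i(0)γ}:
With c≡cos(β/2)=0.558102 and s≡sin(β/2)=0.829773, N=[1·6·2·2]^{1/2}=4.898979
k: max(0,(0)−(-1))=1 … min(2+(0),2−(-1))=2
  k=1: (−1)^0·4.8990/(2)·0.5581^3·0.8298^1 = +0.353325
  k=2: (−1)^1·4.8990/(2)·0.5581^1·0.8298^3 = -0.781027
d^2_{-1,0}(1.9574) = +0.353325 -0.781027 = -0.427702
D = (-0.153085-0.988213i)·(-0.427702)·(+1.000000+0.000000i) = +0.065475+0.422661i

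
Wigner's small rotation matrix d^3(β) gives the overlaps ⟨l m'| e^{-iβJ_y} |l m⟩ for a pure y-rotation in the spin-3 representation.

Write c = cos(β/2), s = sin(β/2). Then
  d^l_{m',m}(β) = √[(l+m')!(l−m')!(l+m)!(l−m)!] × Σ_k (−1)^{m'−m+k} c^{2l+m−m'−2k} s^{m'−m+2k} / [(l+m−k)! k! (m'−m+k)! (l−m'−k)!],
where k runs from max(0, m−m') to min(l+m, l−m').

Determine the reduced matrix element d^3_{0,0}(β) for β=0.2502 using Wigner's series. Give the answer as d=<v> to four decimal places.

d^3_{0,0}(β=0.2502) via Wigner's sum:
c=cos(0.2502/2)=0.992185, s=sin(0.2502/2)=0.124774; N=√[6·6·6·6]=36.000000
The bounds max(0,m−m')=0 and min(l+m,l−m')=3 give 4 terms
  k=0: (−1)^0·36.0000/(36)·0.9922^6·0.1248^0 = +0.954018
  k=1: (−1)^1·36.0000/(4)·0.9922^4·0.1248^2 = -0.135788
  k=2: (−1)^2·36.0000/(4)·0.9922^2·0.1248^4 = +0.002147
  k=3: (−1)^3·36.0000/(36)·0.9922^0·0.1248^6 = -0.000004
d^3_{0,0}(0.2502) = +0.954018 -0.135788 +0.002147 -0.000004 = +0.820373

d=0.8204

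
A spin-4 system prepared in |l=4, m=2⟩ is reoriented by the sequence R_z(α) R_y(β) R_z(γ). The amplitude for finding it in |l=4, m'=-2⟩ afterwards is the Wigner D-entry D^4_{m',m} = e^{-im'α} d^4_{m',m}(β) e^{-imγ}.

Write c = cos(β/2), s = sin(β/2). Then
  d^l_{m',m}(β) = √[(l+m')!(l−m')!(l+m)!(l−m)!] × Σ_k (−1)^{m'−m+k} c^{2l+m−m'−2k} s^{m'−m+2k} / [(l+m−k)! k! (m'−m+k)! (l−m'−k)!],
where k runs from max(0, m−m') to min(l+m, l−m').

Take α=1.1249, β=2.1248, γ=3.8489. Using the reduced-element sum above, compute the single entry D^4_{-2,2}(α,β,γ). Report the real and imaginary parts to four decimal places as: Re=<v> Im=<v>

Re=-0.2912 Im=-0.3217

First d^4_{-2,2}(β=2.1248), then the phase factors e^{-i(-2)α} and e^{-i(2)γ}:
c=cos(2.1248/2)=0.486777, s=sin(2.1248/2)=0.873526; N=√[2·720·720·2]=1440.000000
k∈{4,5,6} keeps every argument non-negative
  k=4: (−1)^0·1440.0000/(96)·0.4868^4·0.8735^4 = +0.490360
  k=5: (−1)^1·1440.0000/(120)·0.4868^2·0.8735^6 = -1.263273
  k=6: (−1)^2·1440.0000/(1440)·0.4868^0·0.8735^8 = +0.339006
d^4_{-2,2}(2.1248) = +0.490360 -1.263273 +0.339006 = -0.433906
Attach z-rotation phases: D = e^{-i(-2)(1.1249)}·(-0.433906)·e^{-i(2)(3.8489)} = -0.291169-0.321707i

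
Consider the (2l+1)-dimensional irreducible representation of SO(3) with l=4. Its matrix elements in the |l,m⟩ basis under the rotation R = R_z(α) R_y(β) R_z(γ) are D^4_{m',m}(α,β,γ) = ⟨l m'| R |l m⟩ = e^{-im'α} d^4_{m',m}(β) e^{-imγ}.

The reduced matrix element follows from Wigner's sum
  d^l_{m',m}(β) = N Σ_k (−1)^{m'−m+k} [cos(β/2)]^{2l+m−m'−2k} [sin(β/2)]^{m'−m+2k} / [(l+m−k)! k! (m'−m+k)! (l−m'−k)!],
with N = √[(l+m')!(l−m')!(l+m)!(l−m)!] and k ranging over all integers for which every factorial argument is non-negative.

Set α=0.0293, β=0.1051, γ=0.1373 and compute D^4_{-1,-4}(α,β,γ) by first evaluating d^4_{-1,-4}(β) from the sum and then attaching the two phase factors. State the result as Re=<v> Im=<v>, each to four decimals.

Split into d^4_{-1,-4}(β=0.1051) × two z-phases.
Half-angle: c=0.998620, s=0.052526. N=√(6·120·1·40320)=5387.986637
k: max(0,(-4)−(-1))=0 … min(4+(-4),4−(-1))=0
  k=0: (−1)^3·5387.9866/(720)·0.9986^5·0.0525^3 = -0.001077
d^4_{-1,-4}(0.1051) = -0.001077
Phases: e^{-i·(-1)·0.0293}=+0.999571+0.029296i, e^{-i·(-4)·0.1373}=+0.852942+0.522005i ⇒ D=-0.000902-0.000589i

Re=-0.0009 Im=-0.0006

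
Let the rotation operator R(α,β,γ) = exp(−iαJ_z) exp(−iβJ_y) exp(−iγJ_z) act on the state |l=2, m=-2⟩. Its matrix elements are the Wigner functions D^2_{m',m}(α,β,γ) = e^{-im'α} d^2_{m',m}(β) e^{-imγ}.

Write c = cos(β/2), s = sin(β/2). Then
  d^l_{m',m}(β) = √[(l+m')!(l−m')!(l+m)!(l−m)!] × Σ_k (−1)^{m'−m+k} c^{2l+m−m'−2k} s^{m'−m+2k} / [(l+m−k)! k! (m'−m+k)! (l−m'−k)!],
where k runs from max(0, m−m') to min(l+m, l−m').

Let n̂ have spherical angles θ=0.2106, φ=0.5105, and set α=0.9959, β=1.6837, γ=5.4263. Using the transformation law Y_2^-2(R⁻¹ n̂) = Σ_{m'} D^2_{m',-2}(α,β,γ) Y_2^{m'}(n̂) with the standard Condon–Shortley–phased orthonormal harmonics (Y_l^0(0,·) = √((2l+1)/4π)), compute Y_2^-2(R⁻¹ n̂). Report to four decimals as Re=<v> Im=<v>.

Re=-0.1277 Im=-0.3623

Need the full column D^2_{m',-2} for m'=−2..2 at α=0.9959, β=1.6837, γ=5.4263.
cos(β/2)=0.666084, sin(β/2)=0.745877
d^2_{-2,-2}: single k=0 term ⇒ +0.196841;  D = +0.189282+0.054025i
d^2_{-1,-2}: single k=0 term ⇒ -0.440843;  D = -0.332047+0.289979i
d^2_{0,-2}: single k=0 term ⇒ +0.604599;  D = -0.086148-0.598431i
d^2_{1,-2}: single k=0 term ⇒ -0.552790;  D = +0.502023+0.231407i
d^2_{2,-2}: single k=0 term ⇒ +0.309505;  D = -0.261574+0.165447i
Y_2^{m'}(θ=0.2106,φ=0.5105) and Σ D·Y over m':
  (+0.1893+0.0540i)·(+0.0088-0.0144i)  (-0.3320+0.2900i)·(+0.1378-0.0772i)  (-0.0861-0.5984i)·(+0.5894+0.0000i)  (+0.5020+0.2314i)·(-0.1378-0.0772i)  (-0.2616+0.1654i)·(+0.0088+0.0144i)
Y_2^-2(R⁻¹ n̂) = -0.127716-0.362335i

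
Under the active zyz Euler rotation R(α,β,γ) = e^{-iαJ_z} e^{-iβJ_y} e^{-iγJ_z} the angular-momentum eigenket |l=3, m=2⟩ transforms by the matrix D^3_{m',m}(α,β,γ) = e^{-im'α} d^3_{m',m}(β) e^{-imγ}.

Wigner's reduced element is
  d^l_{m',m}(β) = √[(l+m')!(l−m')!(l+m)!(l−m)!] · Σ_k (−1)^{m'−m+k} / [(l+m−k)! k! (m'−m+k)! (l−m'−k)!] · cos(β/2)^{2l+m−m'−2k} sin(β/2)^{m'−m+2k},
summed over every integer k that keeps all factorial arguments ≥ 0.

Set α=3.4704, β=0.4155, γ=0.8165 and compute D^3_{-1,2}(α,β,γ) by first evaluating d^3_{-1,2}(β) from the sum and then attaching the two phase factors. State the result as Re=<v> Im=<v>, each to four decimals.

D^3_{-1,2}(3.4704,0.4155,0.8165) = e^{-i·-1·3.4704}·d^3_{-1,2}(0.4155)·e^{-i·2·0.8165}. Compute d first:
Half-angle: c=0.978497, s=0.206259. N=√(2·24·120·1)=75.894664
The bounds max(0,m−m')=3 and min(l+m,l−m')=4 give 2 terms
  k=3: (−1)^0·75.8947/(12)·0.9785^3·0.2063^3 = +0.051993
  k=4: (−1)^1·75.8947/(24)·0.9785^1·0.2063^5 = -0.001155
d^3_{-1,2}(0.4155) = +0.051993 -0.001155 = +0.050838
D = (-0.946428-0.322914i)·(+0.050838)·(-0.062164-0.998066i) = -0.013394+0.049042i

Re=-0.0134 Im=0.0490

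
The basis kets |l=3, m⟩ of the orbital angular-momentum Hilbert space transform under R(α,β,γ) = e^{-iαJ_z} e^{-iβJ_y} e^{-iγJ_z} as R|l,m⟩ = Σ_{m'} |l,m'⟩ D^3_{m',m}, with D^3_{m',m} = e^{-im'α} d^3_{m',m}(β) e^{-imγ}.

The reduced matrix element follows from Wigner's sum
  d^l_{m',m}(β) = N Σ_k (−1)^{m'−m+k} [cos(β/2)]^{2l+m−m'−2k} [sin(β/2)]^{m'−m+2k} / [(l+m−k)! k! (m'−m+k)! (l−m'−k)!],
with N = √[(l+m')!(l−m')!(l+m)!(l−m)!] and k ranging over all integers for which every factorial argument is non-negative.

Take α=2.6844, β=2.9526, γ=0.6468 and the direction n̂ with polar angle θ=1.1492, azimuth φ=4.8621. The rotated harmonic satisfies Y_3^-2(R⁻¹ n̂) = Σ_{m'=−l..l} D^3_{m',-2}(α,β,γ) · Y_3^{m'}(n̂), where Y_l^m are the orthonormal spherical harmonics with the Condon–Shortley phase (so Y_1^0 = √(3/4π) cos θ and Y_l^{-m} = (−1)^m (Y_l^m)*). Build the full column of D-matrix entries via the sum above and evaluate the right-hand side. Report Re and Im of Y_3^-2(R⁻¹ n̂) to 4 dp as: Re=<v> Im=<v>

Need the full column D^3_{m',-2} for m'=−3..3 at α=2.6844, β=2.9526, γ=0.6468.
cos(β/2)=0.094356, sin(β/2)=0.995539
d^3_{-3,-2}: single k=1 term ⇒ +0.000018;  D = -0.000018+0.000001i
d^3_{-2,-2}: k∈[0..1] ⇒ +0.000001 -0.000393 = -0.000392;  D = -0.000364-0.000145i
d^3_{-1,-2}: k∈[0..1] ⇒ -0.000024 +0.005242 = +0.005219;  D = -0.003497-0.003873i
d^3_{0,-2}: k∈[0..1] ⇒ +0.000430 -0.047899 = -0.047469;  D = -0.012990-0.045657i
d^3_{1,-2}: k∈[0..1] ⇒ -0.005242 +0.291782 = +0.286540;  D = +0.051298-0.281911i
d^3_{2,-2}: k∈[0..1] ⇒ +0.043726 -0.973528 = -0.929802;  D = +0.553175-0.747348i
d^3_{3,-2}: single k=0 term ⇒ -0.226014;  D = -0.200846+0.103649i
Y_3^{m'}(θ=1.1492,φ=4.8621) and Σ D·Y over m':
  (-0.0000+0.0000i)·(-0.1376-0.2855i)  (-0.0004-0.0001i)·(-0.3327+0.1027i)  (-0.0035-0.0039i)·(-0.0072-0.0474i)  (-0.0130-0.0457i)·(-0.3303+0.0000i)  (+0.0513-0.2819i)·(+0.0072-0.0474i)  (+0.5532-0.7473i)·(-0.3327-0.1027i)  (-0.2008+0.1036i)·(+0.1376-0.2855i)
Y_3^-2(R⁻¹ n̂) = -0.267572+0.274266i

Re=-0.2676 Im=0.2743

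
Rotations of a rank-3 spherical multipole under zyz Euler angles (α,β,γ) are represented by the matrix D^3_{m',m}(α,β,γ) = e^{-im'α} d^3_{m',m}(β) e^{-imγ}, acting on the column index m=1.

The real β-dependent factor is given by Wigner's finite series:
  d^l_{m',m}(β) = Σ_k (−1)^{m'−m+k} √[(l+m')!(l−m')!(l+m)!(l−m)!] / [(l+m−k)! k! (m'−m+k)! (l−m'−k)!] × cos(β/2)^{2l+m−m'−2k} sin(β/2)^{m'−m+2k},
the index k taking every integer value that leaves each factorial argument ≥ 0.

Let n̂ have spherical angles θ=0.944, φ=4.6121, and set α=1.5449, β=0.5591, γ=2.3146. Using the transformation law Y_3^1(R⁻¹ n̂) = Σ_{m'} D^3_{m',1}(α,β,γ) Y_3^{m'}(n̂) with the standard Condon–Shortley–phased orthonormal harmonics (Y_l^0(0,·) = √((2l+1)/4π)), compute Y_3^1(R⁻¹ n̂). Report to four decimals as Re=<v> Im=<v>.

Need the full column D^3_{m',1} for m'=−3..3 at α=1.5449, β=0.5591, γ=2.3146.
cos(β/2)=0.961180, sin(β/2)=0.275923
d^3_{-3,1}: single k=4 term ⇒ +0.020740;  D = -0.014127+0.015185i
d^3_{-2,1}: k∈[3..4] ⇒ +0.117980 -0.004861 = +0.113119;  D = +0.080799+0.079167i
d^3_{-1,1}: k∈[2..4] ⇒ +0.389893 -0.042840 +0.000441 = +0.347494;  D = +0.249543-0.241828i
d^3_{0,1}: k∈[1..3] ⇒ +0.784155 -0.193861 +0.005325 = +0.595619;  D = -0.403289-0.438315i
d^3_{1,1}: k∈[0..2] ⇒ +0.788547 -0.519858 +0.032130 = +0.300819;  D = -0.226572+0.197882i
d^3_{2,1}: k∈[0..1] ⇒ -0.715832 +0.117980 = -0.597852;  D = -0.381482-0.460325i
d^3_{3,1}: single k=0 term ⇒ +0.251675;  D = +0.197874-0.155519i
Y_3^{m'}(θ=0.944,φ=4.6121) and Σ D·Y over m':
  (-0.0141+0.0152i)·(+0.0657-0.2117i)  (+0.0808+0.0792i)·(-0.3853-0.0783i)  (+0.2495-0.2418i)·(-0.0189+0.1876i)  (-0.4033-0.4383i)·(-0.2801+0.0000i)  (-0.2266+0.1979i)·(+0.0189+0.1876i)  (-0.3815-0.4603i)·(-0.3853+0.0783i)  (+0.1979-0.1555i)·(-0.0657-0.2117i)
Y_3^1(R⁻¹ n̂) = +0.226721+0.218361i

Re=0.2267 Im=0.2184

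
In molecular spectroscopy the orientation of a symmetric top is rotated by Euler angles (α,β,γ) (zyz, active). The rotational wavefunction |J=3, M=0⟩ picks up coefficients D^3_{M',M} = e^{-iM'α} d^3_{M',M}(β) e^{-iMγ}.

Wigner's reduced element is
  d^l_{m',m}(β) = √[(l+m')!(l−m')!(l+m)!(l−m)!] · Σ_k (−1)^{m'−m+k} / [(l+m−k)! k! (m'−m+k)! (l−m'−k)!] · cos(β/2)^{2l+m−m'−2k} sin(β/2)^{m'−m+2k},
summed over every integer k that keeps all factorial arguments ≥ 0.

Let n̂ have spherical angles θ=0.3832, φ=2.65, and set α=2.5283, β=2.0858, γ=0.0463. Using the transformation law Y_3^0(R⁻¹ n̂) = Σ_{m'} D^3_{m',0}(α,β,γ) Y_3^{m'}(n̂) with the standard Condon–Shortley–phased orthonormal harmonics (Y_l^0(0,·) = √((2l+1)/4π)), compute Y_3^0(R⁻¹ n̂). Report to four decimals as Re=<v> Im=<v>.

Need the full column D^3_{m',0} for m'=−3..3 at α=2.5283, β=2.0858, γ=0.0463.
cos(β/2)=0.503717, sin(β/2)=0.863869
d^3_{-3,0}: single k=3 term ⇒ +0.368484;  D = +0.097960+0.355224i
d^3_{-2,0}: k∈[2..3] ⇒ +0.263150 -0.773971 = -0.510822;  D = -0.172379+0.480858i
d^3_{-1,0}: k∈[1..3] ⇒ +0.097045 -0.856279 +0.839491 = +0.080257;  D = -0.065630+0.046193i
d^3_{0,0}: k∈[0..3] ⇒ +0.016335 -0.432399 +1.271765 -0.415610 = +0.440090;  D = +0.440090+0.000000i
d^3_{1,0}: k∈[0..2] ⇒ -0.097045 +0.856279 -0.839491 = -0.080257;  D = +0.065630+0.046193i
d^3_{2,0}: k∈[0..1] ⇒ +0.263150 -0.773971 = -0.510822;  D = -0.172379-0.480858i
d^3_{3,0}: single k=0 term ⇒ -0.368484;  D = -0.097960+0.355224i
Y_3^{m'}(θ=0.3832,φ=2.65) and Σ D·Y over m':
  (+0.0980+0.3552i)·(-0.0021-0.0217i)  (-0.1724+0.4809i)·(+0.0735+0.1103i)  (-0.0656+0.0462i)·(-0.3516-0.1883i)  (+0.4401+0.0000i)·(+0.4503+0.0000i)  (+0.0656+0.0462i)·(+0.3516-0.1883i)  (-0.1724-0.4809i)·(+0.0735-0.1103i)  (-0.0980+0.3552i)·(+0.0021-0.0217i)
Y_3^0(R⁻¹ n̂) = +0.145353+0.000000i

Re=0.1454 Im=0.0000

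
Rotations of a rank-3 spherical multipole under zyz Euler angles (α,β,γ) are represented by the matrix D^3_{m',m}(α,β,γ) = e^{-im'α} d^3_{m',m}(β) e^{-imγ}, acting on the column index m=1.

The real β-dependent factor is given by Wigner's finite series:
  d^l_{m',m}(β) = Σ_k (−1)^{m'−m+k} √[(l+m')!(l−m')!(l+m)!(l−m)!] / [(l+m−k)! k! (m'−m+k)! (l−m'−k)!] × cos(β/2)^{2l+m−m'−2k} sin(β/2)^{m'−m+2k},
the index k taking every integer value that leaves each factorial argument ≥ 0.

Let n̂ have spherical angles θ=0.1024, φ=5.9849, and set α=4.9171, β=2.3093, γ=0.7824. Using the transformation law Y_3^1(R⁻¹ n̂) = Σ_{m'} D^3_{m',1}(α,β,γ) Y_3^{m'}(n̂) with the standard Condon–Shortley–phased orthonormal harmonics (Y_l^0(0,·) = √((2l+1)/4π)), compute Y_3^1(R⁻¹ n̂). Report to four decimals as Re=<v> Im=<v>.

Re=0.1566 Im=-0.1966

Need the full column D^3_{m',1} for m'=−3..3 at α=4.9171, β=2.3093, γ=0.7824.
cos(β/2)=0.404239, sin(β/2)=0.914654
d^3_{-3,1}: single k=4 term ⇒ +0.442943;  D = +0.074181+0.436687i
d^3_{-2,1}: k∈[3..4] ⇒ +0.319679 -0.818316 = -0.498637;  D = +0.464354-0.181699i
d^3_{-1,1}: k∈[2..4] ⇒ +0.134034 -0.914939 +0.585517 = -0.195388;  D = +0.106699+0.163681i
d^3_{0,1}: k∈[1..3] ⇒ +0.034201 -0.525285 +0.896420 = +0.405335;  D = +0.287473-0.285755i
d^3_{1,1}: k∈[0..2] ⇒ +0.004363 -0.178712 +0.686204 = +0.511855;  D = +0.427111+0.282085i
d^3_{2,1}: k∈[0..1] ⇒ -0.031221 +0.319679 = +0.288458;  D = -0.106720+0.267990i
d^3_{3,1}: single k=0 term ⇒ +0.086519;  D = -0.085208-0.015001i
Y_3^{m'}(θ=0.1024,φ=5.9849) and Σ D·Y over m':
  (+0.0742+0.4367i)·(+0.0003+0.0003i)  (+0.4644-0.1817i)·(+0.0088+0.0060i)  (+0.1067+0.1637i)·(+0.1247+0.0383i)  (+0.2875-0.2858i)·(+0.7230+0.0000i)  (+0.4271+0.2821i)·(-0.1247+0.0383i)  (-0.1067+0.2680i)·(+0.0088-0.0060i)  (-0.0852-0.0150i)·(-0.0003+0.0003i)
Y_3^1(R⁻¹ n̂) = +0.156555-0.196626i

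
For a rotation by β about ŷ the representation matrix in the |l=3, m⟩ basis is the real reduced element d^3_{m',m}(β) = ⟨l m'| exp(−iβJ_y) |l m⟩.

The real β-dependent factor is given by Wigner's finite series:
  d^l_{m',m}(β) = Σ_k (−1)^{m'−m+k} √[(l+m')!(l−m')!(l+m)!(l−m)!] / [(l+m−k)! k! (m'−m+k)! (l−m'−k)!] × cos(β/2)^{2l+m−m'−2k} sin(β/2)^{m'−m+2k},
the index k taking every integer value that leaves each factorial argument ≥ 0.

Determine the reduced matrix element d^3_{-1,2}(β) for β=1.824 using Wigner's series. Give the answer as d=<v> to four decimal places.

d^3_{-1,2}(β=1.824) via Wigner's sum:
c=cos(1.824/2)=0.612166, s=sin(1.824/2)=0.790730; N=√[2·24·120·1]=75.894664
k∈{3,4} keeps every argument non-negative
  k=3: (−1)^0·75.8947/(12)·0.6122^3·0.7907^3 = +0.717333
  k=4: (−1)^1·75.8947/(24)·0.6122^1·0.7907^5 = -0.598424
d^3_{-1,2}(1.824) = +0.717333 -0.598424 = +0.118909

d=0.1189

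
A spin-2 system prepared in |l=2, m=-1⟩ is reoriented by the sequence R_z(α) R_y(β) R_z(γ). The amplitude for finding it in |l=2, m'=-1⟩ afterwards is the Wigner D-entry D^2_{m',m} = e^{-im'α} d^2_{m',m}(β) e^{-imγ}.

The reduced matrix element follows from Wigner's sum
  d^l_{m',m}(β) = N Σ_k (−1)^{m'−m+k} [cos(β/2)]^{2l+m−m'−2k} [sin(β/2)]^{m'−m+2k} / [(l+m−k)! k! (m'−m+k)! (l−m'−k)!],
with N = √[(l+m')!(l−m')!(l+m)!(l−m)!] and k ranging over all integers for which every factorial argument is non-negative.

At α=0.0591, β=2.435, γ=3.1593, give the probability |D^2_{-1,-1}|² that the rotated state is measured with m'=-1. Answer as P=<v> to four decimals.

Split into d^2_{-1,-1}(β=2.435) × two z-phases.
Half-angle: c=0.345992, s=0.938237. N=√(1·6·1·6)=6.000000
k: max(0,(-1)−(-1))=0 … min(2+(-1),2−(-1))=1
  k=0: (−1)^0·6.0000/(6)·0.3460^4·0.9382^0 = +0.014331
  k=1: (−1)^1·6.0000/(2)·0.3460^2·0.9382^2 = -0.316140
d^2_{-1,-1}(2.435) = +0.014331 -0.316140 = -0.301810
|D^2_{-1,-1}|² = |d^2_{-1,-1}(β)|² = (-0.301810)² = 0.091089 (the z-rotation phases have unit modulus)

P=0.0911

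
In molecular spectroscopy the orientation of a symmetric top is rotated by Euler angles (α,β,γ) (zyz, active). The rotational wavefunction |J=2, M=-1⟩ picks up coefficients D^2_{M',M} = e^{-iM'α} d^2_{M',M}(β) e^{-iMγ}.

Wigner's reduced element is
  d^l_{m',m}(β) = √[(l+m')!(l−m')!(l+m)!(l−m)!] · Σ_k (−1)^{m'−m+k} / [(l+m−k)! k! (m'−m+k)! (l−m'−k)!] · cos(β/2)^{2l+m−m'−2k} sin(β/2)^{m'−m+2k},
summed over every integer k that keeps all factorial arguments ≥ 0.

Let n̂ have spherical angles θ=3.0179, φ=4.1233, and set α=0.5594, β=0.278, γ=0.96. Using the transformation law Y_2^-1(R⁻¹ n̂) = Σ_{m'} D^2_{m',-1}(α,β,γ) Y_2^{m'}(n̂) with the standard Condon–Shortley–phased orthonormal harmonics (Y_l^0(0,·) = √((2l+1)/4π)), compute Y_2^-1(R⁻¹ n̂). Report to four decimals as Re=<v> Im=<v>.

Re=-0.0401 Im=-0.1244

Need the full column D^2_{m',-1} for m'=−2..2 at α=0.5594, β=0.278, γ=0.96.
cos(β/2)=0.990355, sin(β/2)=0.138553
d^2_{-2,-1}: single k=1 term ⇒ +0.269165;  D = -0.130931+0.235174i
d^2_{-1,-1}: k∈[0..1] ⇒ +0.961975 -0.056485 = +0.905490;  D = +0.046518+0.904294i
d^2_{0,-1}: k∈[0..1] ⇒ -0.329658 +0.006452 = -0.323206;  D = -0.185365-0.264768i
d^2_{1,-1}: k∈[0..1] ⇒ +0.056485 -0.000369 = +0.056117;  D = +0.051674+0.021884i
d^2_{2,-1}: single k=0 term ⇒ -0.005268;  D = -0.005202+0.000833i
Y_2^{m'}(θ=3.0179,φ=4.1233) and Σ D·Y over m':
  (-0.1309+0.2352i)·(-0.0022-0.0054i)  (+0.0465+0.9043i)·(+0.0526-0.0786i)  (-0.1854-0.2648i)·(+0.6164+0.0000i)  (+0.0517+0.0219i)·(-0.0526-0.0786i)  (-0.0052+0.0008i)·(-0.0022+0.0054i)
Y_2^-1(R⁻¹ n̂) = -0.040109-0.124395i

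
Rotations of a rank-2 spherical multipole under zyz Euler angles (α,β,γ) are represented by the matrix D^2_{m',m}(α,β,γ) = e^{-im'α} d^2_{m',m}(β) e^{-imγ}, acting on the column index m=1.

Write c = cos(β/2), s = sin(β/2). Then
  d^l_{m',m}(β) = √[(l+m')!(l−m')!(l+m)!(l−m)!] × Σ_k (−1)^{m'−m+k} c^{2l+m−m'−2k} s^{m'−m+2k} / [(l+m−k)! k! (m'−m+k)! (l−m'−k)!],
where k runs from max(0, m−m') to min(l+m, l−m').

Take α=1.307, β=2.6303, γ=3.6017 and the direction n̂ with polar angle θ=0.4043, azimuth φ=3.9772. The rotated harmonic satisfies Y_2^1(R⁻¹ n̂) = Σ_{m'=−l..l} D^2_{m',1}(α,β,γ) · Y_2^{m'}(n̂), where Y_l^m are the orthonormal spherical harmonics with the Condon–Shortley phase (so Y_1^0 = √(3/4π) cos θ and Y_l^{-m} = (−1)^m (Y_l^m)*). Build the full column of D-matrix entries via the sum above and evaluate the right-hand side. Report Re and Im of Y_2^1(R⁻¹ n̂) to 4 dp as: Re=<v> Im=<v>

Need the full column D^2_{m',1} for m'=−2..2 at α=1.307, β=2.6303, γ=3.6017.
cos(β/2)=0.252871, sin(β/2)=0.967500
d^2_{-2,1}: single k=3 term ⇒ +0.458017;  D = +0.252189-0.382335i
d^2_{-1,1}: k∈[2..3] ⇒ +0.179565 -0.876202 = -0.696637;  D = +0.461393+0.521939i
d^2_{0,1}: k∈[1..2] ⇒ +0.038320 -0.560954 = -0.522634;  D = +0.468283-0.232073i
d^2_{1,1}: k∈[0..1] ⇒ +0.004089 -0.179565 = -0.175476;  D = -0.034227-0.172105i
d^2_{2,1}: single k=0 term ⇒ -0.031288;  D = -0.031217-0.002110i
Y_2^{m'}(θ=0.4043,φ=3.9772) and Σ D·Y over m':
  (+0.2522-0.3823i)·(-0.0060-0.0595i)  (+0.4614+0.5219i)·(-0.1874+0.2072i)  (+0.4683-0.2321i)·(+0.4844+0.0000i)  (-0.0342-0.1721i)·(+0.1874+0.2072i)  (-0.0312-0.0021i)·(-0.0060+0.0595i)
Y_2^1(R⁻¹ n̂) = +0.037508-0.168502i

Re=0.0375 Im=-0.1685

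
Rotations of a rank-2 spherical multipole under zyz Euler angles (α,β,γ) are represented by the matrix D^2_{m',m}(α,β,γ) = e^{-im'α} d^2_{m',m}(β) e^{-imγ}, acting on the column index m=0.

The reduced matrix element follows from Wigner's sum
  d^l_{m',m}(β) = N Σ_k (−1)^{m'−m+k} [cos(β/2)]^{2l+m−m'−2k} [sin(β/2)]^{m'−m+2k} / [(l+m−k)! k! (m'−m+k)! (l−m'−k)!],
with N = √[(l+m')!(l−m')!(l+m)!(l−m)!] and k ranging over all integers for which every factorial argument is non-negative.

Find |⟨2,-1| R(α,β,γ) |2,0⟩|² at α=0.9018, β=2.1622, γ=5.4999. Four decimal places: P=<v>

Split into d^2_{-1,0}(β=2.1622) × two z-phases.
With c≡cos(β/2)=0.470358 and s≡sin(β/2)=0.882476, N=[1·6·2·2]^{1/2}=4.898979
k∈{1,2} keeps every argument non-negative
  k=1: (−1)^0·4.8990/(2)·0.4704^3·0.8825^1 = +0.224939
  k=2: (−1)^1·4.8990/(2)·0.4704^1·0.8825^3 = -0.791794
d^2_{-1,0}(2.1622) = +0.224939 -0.791794 = -0.566856
|D^2_{-1,0}|² = |d^2_{-1,0}(β)|² = (-0.566856)² = 0.321326 (the z-rotation phases have unit modulus)

P=0.3213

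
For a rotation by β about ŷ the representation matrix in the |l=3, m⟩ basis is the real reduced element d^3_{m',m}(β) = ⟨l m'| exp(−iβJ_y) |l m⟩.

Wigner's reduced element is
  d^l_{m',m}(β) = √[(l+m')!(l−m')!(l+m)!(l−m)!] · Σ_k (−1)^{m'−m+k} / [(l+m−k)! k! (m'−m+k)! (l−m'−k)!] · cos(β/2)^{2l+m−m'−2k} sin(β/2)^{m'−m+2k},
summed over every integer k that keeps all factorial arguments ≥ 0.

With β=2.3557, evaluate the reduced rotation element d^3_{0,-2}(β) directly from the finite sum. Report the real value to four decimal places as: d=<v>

d=-0.4844

d^3_{0,-2}(β=2.3557) via Wigner's sum:
Half-angle: c=0.382912, s=0.923785. N=√(6·6·1·120)=65.726707
Admissible k: 0..1 (factorial args all ≥0)
  k=0: (−1)^2·65.7267/(12)·0.3829^4·0.9238^2 = +0.100484
  k=1: (−1)^3·65.7267/(12)·0.3829^2·0.9238^4 = -0.584846
d^3_{0,-2}(2.3557) = +0.100484 -0.584846 = -0.484362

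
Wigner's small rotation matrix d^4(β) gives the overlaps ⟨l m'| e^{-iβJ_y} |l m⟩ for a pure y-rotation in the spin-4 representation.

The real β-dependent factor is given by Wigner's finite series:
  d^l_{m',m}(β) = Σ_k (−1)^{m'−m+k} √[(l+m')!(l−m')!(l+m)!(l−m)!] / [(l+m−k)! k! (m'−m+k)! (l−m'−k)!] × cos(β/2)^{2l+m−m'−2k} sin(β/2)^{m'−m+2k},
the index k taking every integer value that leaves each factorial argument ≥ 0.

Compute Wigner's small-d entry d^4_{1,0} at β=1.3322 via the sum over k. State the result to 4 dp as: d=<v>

d=0.3349

d^4_{1,0}(β=1.3322) via Wigner's sum:
Half-angle: c=0.786238, s=0.617924. N=√(120·6·24·24)=643.987578
Admissible k: 0..3 (factorial args all ≥0)
  k=0: (−1)^1·643.9876/(144)·0.7862^7·0.6179^1 = -0.513247
  k=1: (−1)^2·643.9876/(24)·0.7862^5·0.6179^3 = +1.902134
  k=2: (−1)^3·643.9876/(24)·0.7862^3·0.6179^5 = -1.174909
  k=3: (−1)^4·643.9876/(144)·0.7862^1·0.6179^7 = +0.120953
d^4_{1,0}(1.3322) = -0.513247 +1.902134 -1.174909 +0.120953 = +0.334931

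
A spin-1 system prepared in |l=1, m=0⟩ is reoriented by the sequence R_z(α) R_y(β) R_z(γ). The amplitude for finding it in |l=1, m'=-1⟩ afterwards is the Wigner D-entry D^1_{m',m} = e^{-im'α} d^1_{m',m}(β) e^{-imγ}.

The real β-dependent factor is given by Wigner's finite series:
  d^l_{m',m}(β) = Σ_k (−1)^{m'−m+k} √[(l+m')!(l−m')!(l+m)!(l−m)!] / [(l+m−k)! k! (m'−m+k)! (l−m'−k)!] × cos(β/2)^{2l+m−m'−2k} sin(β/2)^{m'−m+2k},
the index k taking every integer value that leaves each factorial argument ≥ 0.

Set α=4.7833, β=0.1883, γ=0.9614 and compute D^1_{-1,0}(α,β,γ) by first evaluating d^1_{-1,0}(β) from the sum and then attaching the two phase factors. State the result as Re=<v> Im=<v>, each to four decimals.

Re=0.0094 Im=-0.1320

First d^1_{-1,0}(β=0.1883), then the phase factors e^{-i(-1)α} and e^{-i(0)γ}:
With c≡cos(β/2)=0.995571 and s≡sin(β/2)=0.094011, N=[1·2·1·1]^{1/2}=1.414214
k∈{1} keeps every argument non-negative
  k=1: (−1)^0·1.4142/(1)·0.9956^1·0.0940^1 = +0.132363
d^1_{-1,0}(0.1883) = +0.132363
Attach z-rotation phases: D = e^{-i(-1)(4.7833)}·(+0.132363)·e^{-i(0)(0.9614)} = +0.009378-0.132030i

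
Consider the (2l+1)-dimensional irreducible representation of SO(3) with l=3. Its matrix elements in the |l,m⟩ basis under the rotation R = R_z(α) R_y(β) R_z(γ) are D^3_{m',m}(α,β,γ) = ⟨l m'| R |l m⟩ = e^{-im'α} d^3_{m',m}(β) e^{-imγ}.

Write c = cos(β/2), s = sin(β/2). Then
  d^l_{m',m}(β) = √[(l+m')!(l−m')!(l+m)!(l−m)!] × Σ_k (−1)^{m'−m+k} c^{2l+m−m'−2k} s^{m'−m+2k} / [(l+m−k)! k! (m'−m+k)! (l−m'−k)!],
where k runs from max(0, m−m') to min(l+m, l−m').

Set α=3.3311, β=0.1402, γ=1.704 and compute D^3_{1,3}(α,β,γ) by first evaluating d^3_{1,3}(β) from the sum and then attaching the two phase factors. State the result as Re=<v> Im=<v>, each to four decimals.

D^3_{1,3}(3.3311,0.1402,1.704) = e^{-i·1·3.3311}·d^3_{1,3}(0.1402)·e^{-i·3·1.704}. Compute d first:
Half-angle: c=0.997544, s=0.070043. N=√(24·2·720·1)=185.903201
Admissible k: 2..2 (factorial args all ≥0)
  k=2: (−1)^0·185.9032/(48)·0.9975^4·0.0700^2 = +0.018815
d^3_{1,3}(0.1402) = +0.018815
D = (-0.982097+0.188375i)·(+0.018815)·(+0.389060+0.921212i) = -0.010454-0.015643i

Re=-0.0105 Im=-0.0156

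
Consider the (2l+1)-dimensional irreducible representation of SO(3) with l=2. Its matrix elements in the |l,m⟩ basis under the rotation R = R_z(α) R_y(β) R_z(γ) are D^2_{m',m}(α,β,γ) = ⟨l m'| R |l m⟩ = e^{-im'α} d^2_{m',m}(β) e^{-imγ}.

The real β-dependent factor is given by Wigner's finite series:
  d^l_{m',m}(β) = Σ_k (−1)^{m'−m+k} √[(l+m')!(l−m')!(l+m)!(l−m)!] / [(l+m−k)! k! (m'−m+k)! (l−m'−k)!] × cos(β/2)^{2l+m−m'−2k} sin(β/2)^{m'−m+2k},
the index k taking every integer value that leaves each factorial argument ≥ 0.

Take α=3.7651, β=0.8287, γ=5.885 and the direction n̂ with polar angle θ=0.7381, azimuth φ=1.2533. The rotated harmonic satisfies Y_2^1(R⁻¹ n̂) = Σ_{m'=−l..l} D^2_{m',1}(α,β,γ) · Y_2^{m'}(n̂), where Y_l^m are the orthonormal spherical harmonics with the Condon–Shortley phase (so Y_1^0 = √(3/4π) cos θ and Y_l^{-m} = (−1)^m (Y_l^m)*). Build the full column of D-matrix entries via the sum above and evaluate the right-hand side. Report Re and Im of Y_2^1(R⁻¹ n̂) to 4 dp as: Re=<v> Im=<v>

Need the full column D^2_{m',1} for m'=−2..2 at α=3.7651, β=0.8287, γ=5.885.
cos(β/2)=0.915378, sin(β/2)=0.402595
d^2_{-2,1}: single k=3 term ⇒ +0.119464;  D = -0.008880+0.119133i
d^2_{-1,1}: k∈[2..3] ⇒ +0.407436 -0.026271 = +0.381165;  D = -0.198939-0.325131i
d^2_{0,1}: k∈[1..2] ⇒ +0.756390 -0.146312 = +0.610077;  D = +0.562349+0.236555i
d^2_{1,1}: k∈[0..1] ⇒ +0.702105 -0.407436 = +0.294670;  D = -0.287221+0.065835i
d^2_{2,1}: single k=0 term ⇒ -0.617590;  D = -0.408142+0.463506i
Y_2^{m'}(θ=0.7381,φ=1.2533) and Σ D·Y over m':
  (-0.0089+0.1191i)·(-0.1408-0.1037i)  (-0.1989-0.3251i)·(+0.1201-0.3653i)  (+0.5623+0.2366i)·(+0.2024+0.0000i)  (-0.2872+0.0658i)·(-0.1201-0.3653i)  (-0.4081+0.4635i)·(-0.1408+0.1037i)
Y_2^1(R⁻¹ n̂) = +0.052671+0.055088i

Re=0.0527 Im=0.0551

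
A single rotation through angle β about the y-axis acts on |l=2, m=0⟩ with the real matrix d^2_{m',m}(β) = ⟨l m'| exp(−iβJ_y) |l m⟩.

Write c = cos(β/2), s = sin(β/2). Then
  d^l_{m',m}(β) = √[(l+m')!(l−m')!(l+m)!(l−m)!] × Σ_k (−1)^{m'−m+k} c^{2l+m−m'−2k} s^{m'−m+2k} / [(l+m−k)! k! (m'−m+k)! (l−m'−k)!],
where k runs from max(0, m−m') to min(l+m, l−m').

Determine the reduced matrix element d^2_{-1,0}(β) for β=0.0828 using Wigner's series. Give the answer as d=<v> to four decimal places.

d=0.1009

d^2_{-1,0}(β=0.0828) via Wigner's sum:
c=cos(0.0828/2)=0.999143, s=sin(0.0828/2)=0.041388; N=√[1·6·2·2]=4.898979
k: max(0,(0)−(-1))=1 … min(2+(0),2−(-1))=2
  k=1: (−1)^0·4.8990/(2)·0.9991^3·0.0414^1 = +0.101120
  k=2: (−1)^1·4.8990/(2)·0.9991^1·0.0414^3 = -0.000174
d^2_{-1,0}(0.0828) = +0.101120 -0.000174 = +0.100946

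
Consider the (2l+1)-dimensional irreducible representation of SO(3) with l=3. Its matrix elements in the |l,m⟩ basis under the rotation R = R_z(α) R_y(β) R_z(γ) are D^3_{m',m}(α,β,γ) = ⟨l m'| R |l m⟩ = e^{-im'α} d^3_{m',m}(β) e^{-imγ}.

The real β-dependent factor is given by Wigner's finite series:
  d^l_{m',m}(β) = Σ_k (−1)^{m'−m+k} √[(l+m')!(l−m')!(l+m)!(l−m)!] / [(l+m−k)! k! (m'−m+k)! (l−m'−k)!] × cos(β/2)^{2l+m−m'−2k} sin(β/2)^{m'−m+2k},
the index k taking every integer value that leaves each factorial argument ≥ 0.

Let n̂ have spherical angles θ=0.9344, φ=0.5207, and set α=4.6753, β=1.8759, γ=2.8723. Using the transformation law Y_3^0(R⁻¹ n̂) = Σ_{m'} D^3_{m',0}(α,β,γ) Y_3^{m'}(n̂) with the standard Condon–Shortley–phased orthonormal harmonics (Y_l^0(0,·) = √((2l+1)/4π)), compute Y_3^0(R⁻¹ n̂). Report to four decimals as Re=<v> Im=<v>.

Re=0.2817 Im=0.0000

Need the full column D^3_{m',0} for m'=−3..3 at α=4.6753, β=1.8759, γ=2.8723.
cos(β/2)=0.591442, sin(β/2)=0.806347
d^3_{-3,0}: single k=3 term ⇒ +0.485086;  D = +0.053863+0.482086i
d^3_{-2,0}: k∈[2..3] ⇒ +0.435767 -0.809979 = -0.374212;  D = +0.373183-0.027733i
d^3_{-1,0}: k∈[1..3] ⇒ +0.202150 -1.127238 +0.698415 = -0.226672;  D = +0.008405+0.226516i
d^3_{0,0}: k∈[0..3] ⇒ +0.042803 -0.716038 +1.330932 -0.274874 = +0.382823;  D = +0.382823+0.000000i
d^3_{1,0}: k∈[0..2] ⇒ -0.202150 +1.127238 -0.698415 = +0.226672;  D = -0.008405+0.226516i
d^3_{2,0}: k∈[0..1] ⇒ +0.435767 -0.809979 = -0.374212;  D = +0.373183+0.027733i
d^3_{3,0}: single k=0 term ⇒ -0.485086;  D = -0.053863+0.482086i
Y_3^{m'}(θ=0.9344,φ=0.5207) and Σ D·Y over m':
  (+0.0539+0.4821i)·(+0.0019-0.2170i)  (+0.3732-0.0277i)·(+0.1984-0.3391i)  (+0.0084+0.2265i)·(+0.1727-0.0990i)  (+0.3828+0.0000i)·(-0.2737+0.0000i)  (-0.0084+0.2265i)·(-0.1727-0.0990i)  (+0.3732+0.0277i)·(+0.1984+0.3391i)  (-0.0539+0.4821i)·(-0.0019-0.2170i)
Y_3^0(R⁻¹ n̂) = +0.281723-0.000000i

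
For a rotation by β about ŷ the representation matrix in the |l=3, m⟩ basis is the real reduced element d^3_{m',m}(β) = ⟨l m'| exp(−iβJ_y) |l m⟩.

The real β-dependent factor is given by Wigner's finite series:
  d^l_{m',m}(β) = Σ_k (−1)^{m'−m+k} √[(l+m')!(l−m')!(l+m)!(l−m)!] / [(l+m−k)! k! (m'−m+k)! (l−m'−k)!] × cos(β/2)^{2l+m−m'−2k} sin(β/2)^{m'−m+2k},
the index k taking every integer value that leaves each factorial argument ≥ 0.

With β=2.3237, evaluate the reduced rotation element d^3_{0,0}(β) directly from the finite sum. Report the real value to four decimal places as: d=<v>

d^3_{0,0}(β=2.3237) via Wigner's sum:
Half-angle: c=0.397643, s=0.917540. N=√(6·6·6·6)=36.000000
k: max(0,(0)−(0))=0 … min(3+(0),3−(0))=3
  k=0: (−1)^0·36.0000/(36)·0.3976^6·0.9175^0 = +0.003953
  k=1: (−1)^1·36.0000/(4)·0.3976^4·0.9175^2 = -0.189437
  k=2: (−1)^2·36.0000/(4)·0.3976^2·0.9175^4 = +1.008624
  k=3: (−1)^3·36.0000/(36)·0.3976^0·0.9175^6 = -0.596693
d^3_{0,0}(2.3237) = +0.003953 -0.189437 +1.008624 -0.596693 = +0.226447

d=0.2264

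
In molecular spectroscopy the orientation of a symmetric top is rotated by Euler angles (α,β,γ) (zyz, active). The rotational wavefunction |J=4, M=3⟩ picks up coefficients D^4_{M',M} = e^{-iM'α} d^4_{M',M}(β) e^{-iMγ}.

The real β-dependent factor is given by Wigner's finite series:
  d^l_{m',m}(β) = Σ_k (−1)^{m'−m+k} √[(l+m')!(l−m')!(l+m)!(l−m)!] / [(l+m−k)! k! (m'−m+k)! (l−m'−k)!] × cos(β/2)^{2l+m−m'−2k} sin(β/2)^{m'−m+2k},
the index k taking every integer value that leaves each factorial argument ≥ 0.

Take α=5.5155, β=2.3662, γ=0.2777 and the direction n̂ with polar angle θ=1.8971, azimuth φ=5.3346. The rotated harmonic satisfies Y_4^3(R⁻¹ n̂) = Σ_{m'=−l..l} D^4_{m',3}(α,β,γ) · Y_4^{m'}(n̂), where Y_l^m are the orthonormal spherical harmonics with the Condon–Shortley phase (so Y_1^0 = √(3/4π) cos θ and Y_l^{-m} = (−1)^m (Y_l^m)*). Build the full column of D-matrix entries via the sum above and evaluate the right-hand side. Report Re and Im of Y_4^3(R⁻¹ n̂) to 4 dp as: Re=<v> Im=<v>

Need the full column D^4_{m',3} for m'=−4..4 at α=5.5155, β=2.3662, γ=0.2777.
cos(β/2)=0.378057, sin(β/2)=0.925782
d^4_{-4,3}: single k=7 term ⇒ +0.623253;  D = -0.450790+0.430387i
d^4_{-3,3}: k∈[6..7] ⇒ +0.629891 -0.539599 = +0.090292;  D = -0.090290-0.000491i
d^4_{-2,3}: k∈[5..6] ⇒ +0.412478 -0.824486 = -0.412008;  D = +0.294888+0.287736i
d^4_{-1,3}: k∈[4..5] ⇒ +0.198510 -0.714230 = -0.515719;  D = +0.015464+0.515488i
d^4_{0,3}: k∈[3..4] ⇒ +0.072506 -0.434790 = -0.362284;  D = -0.243667+0.268097i
d^4_{1,3}: k∈[2..3] ⇒ +0.019862 -0.198510 = -0.178648;  D = -0.178266+0.011678i
d^4_{2,3}: k∈[1..2] ⇒ +0.003824 -0.068785 = -0.064962;  D = -0.049590-0.041962i
d^4_{3,3}: k∈[0..1] ⇒ +0.000417 -0.017517 = -0.017100;  D = -0.001721-0.017013i
d^4_{4,3}: single k=0 term ⇒ -0.002890;  D = +0.001788-0.002271i
Y_4^{m'}(θ=1.8971,φ=5.3346) and Σ D·Y over m':
  (-0.4508+0.4304i)·(-0.2830-0.2164i)  (-0.0903-0.0005i)·(+0.3262-0.0994i)  (+0.2949+0.2877i)·(+0.0270-0.0798i)  (+0.0155+0.5155i)·(+0.1909+0.2662i)  (-0.2437+0.2681i)·(+0.0304+0.0000i)  (-0.1783+0.0117i)·(-0.1909+0.2662i)  (-0.0496-0.0420i)·(+0.0270+0.0798i)  (-0.0017-0.0170i)·(-0.3262-0.0994i)  (+0.0018-0.0023i)·(-0.2830+0.2164i)
Y_4^3(R⁻¹ n̂) = +0.112266+0.031444i

Re=0.1123 Im=0.0314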